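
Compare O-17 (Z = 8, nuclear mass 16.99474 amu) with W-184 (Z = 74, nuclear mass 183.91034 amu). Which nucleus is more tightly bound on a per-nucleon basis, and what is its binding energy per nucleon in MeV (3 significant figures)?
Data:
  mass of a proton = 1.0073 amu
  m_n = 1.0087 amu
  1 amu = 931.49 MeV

O-17: Σm = 8(1.0073) + 9(1.0087) = 17.1367 amu; Δm = 0.14196 amu; E_B = 132.23 MeV; E_B/A = 7.778 MeV
W-184: Σm = 74(1.0073) + 110(1.0087) = 185.4972 amu; Δm = 1.58686 amu; E_B = 1478.1 MeV; E_B/A = 8.033 MeV
W-184 has the higher binding energy per nucleon, so it is the more tightly bound nucleus.

W-184; 8.03 MeV/nucleon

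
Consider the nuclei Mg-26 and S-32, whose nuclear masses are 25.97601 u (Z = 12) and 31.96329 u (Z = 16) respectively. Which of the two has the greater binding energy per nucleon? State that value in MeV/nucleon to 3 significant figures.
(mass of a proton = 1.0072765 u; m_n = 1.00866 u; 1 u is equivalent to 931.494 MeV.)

S-32; 8.49 MeV/nucleon

Mg-26: Σm = 12(1.0072765) + 14(1.00866) = 26.2085580 u; Δm = 0.2325480 u; E_B = 216.617 MeV; E_B/A = 8.331 MeV
S-32: Σm = 16(1.0072765) + 16(1.00866) = 32.2549840 u; Δm = 0.2916940 u; E_B = 271.71 MeV; E_B/A = 8.491 MeV
S-32 has the higher binding energy per nucleon, so it is the more tightly bound nucleus.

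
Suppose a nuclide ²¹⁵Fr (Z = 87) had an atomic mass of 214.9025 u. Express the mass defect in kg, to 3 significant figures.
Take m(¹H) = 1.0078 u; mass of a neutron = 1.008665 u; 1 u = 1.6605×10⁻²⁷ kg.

3.13e-27 kg

With 87 protons and 128 neutrons (A = 215):
Σm = 87·m(¹H) + 128·m_n = 87.6786 + 129.109120 = 216.787720 u
The mass defect is 216.787720 − 214.9025 = 1.885220 u.
In SI units: 1.885220 u × 1.6605×10⁻²⁷ kg/u = 3.1304e-27 kg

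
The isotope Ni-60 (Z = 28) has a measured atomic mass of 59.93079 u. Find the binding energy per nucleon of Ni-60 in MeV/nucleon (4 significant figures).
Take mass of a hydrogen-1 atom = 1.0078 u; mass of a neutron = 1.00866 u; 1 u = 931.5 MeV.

Mass of separated nucleons = 28(1.0078) + 32(1.00866) = 28.2184 + 32.27712 = 60.49552 u
Mass defect Δm = 60.49552 − 59.93079 = 0.56473 u
E_B = 0.56473 × 931.5 = 526.046 MeV
Dividing by A = 60 gives 8.767 MeV per nucleon.

8.767 MeV/nucleon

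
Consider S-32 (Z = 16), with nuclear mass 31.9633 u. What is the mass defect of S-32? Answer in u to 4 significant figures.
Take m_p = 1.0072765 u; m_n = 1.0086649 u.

Σm = 16·m_p + 16·m_n = 16.1164240 + 16.1386384 = 32.2550624 u
Δm = 32.2550624 − 31.9633 = 0.2917624 u

0.2918 u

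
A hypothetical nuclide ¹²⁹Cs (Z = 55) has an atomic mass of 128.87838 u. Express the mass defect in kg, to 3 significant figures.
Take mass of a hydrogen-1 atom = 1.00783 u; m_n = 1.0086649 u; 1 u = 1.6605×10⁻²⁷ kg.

1.98e-27 kg

Z = 55, so N = A − Z = 129 − 55 = 74.
Σm = 55·m(¹H) + 74·m_n = 55.43065 + 74.6412026 = 130.0718526 u
Δm = 130.0718526 − 128.87838 = 1.1934726 u
In SI units: 1.1934726 u × 1.6605×10⁻²⁷ kg/u = 1.9818e-27 kg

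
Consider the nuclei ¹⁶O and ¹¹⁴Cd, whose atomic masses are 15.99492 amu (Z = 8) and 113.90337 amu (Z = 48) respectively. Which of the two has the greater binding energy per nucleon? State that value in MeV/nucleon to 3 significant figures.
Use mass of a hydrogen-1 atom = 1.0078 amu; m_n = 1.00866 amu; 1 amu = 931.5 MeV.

¹¹⁴Cd; 8.52 MeV/nucleon

¹⁶O: Σm = 8(1.0078) + 8(1.00866) = 16.13168 amu; Δm = 0.13676 amu; E_B = 127.39 MeV; E_B/A = 7.962 MeV
¹¹⁴Cd: Σm = 48(1.0078) + 66(1.00866) = 114.94596 amu; Δm = 1.04259 amu; E_B = 971.17 MeV; E_B/A = 8.519 MeV
¹¹⁴Cd has the higher binding energy per nucleon, so it is the more tightly bound nucleus.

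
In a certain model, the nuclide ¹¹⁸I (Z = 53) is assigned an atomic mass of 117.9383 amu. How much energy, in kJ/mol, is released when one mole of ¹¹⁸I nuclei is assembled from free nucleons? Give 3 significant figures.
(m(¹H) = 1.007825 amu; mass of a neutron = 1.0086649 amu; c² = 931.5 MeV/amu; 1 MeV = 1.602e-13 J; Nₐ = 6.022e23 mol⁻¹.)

9.34e+10 kJ/mol

Σm = 53·m(¹H) + 65·m_n = 53.414725 + 65.5632185 = 118.9779435 amu
Δm = 118.9779435 − 117.9383 = 1.0396435 amu
Binding energy = Δm·c² = 1.0396435 × 931.5 MeV/amu = 968.428 MeV
Per nucleus in joules: 968.428 MeV × 1.602e-13 J/MeV = 1.5514e-10 J
Per mole: 1.5514e-10 J × 6.022e23 mol⁻¹ = 9.3425e+13 J/mol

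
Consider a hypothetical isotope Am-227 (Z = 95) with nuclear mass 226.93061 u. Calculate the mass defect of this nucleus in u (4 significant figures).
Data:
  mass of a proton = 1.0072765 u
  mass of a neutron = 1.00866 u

1.904 u

With 95 protons and 132 neutrons (A = 227):
Total constituent mass: 95 × 1.0072765 + 132 × 1.00866 = 228.8343875 u
The mass defect is 228.8343875 − 226.93061 = 1.9037775 u.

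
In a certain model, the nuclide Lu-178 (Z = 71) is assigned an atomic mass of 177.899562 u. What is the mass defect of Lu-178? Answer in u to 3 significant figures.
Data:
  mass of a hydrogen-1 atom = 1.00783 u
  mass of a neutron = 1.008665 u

Z = 71, so N = A − Z = 178 − 71 = 107.
Total constituent mass: 71 × 1.00783 + 107 × 1.008665 = 179.483085 u
Mass defect Δm = 179.483085 − 177.899562 = 1.583523 u

1.58 u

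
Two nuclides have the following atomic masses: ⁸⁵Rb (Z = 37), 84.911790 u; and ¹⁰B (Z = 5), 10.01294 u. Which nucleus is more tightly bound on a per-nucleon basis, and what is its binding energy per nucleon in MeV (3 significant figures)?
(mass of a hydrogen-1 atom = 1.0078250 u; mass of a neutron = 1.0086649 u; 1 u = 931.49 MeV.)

⁸⁵Rb; 8.70 MeV/nucleon

⁸⁵Rb: Σm = 37(1.0078250) + 48(1.0086649) = 85.7054402 u; Δm = 0.7936502 u; E_B = 739.28 MeV; E_B/A = 8.697 MeV
¹⁰B: Σm = 5(1.0078250) + 5(1.0086649) = 10.0824495 u; Δm = 0.0695095 u; E_B = 64.747 MeV; E_B/A = 6.4747 MeV
⁸⁵Rb has the higher binding energy per nucleon, so it is the more tightly bound nucleus.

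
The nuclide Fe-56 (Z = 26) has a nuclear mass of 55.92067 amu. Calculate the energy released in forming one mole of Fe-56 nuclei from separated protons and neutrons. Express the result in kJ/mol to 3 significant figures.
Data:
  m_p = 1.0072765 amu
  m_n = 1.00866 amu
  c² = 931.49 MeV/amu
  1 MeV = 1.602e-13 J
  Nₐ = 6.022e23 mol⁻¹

4.75e+10 kJ/mol

With 26 protons and 30 neutrons (A = 56):
Σm = 26·m_p + 30·m_n = 26.1891890 + 30.25980 = 56.4489890 amu
Mass defect Δm = 56.4489890 − 55.92067 = 0.5283190 amu
E_B = 0.5283190 × 931.49 = 492.124 MeV
Per nucleus in joules: 492.124 MeV × 1.602e-13 J/MeV = 7.8838e-11 J
Per mole: 7.8838e-11 J × 6.022e23 mol⁻¹ = 4.7476e+13 J/mol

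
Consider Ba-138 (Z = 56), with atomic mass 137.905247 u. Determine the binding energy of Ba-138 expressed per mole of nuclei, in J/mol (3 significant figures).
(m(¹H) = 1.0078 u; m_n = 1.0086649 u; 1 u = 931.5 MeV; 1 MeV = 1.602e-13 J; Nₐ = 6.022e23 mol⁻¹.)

The nucleus contains 56 protons and 138 − 56 = 82 neutrons.
Total constituent mass: 56 × 1.0078 + 82 × 1.0086649 = 139.1473218 u
Mass defect Δm = 139.1473218 − 137.905247 = 1.2420748 u
Binding energy = Δm·c² = 1.2420748 × 931.5 MeV/u = 1156.99 MeV
Per nucleus in joules: 1156.99 MeV × 1.602e-13 J/MeV = 1.8535e-10 J
Per mole: 1.8535e-10 J × 6.022e23 mol⁻¹ = 1.1162e+14 J/mol

1.12e+14 J/mol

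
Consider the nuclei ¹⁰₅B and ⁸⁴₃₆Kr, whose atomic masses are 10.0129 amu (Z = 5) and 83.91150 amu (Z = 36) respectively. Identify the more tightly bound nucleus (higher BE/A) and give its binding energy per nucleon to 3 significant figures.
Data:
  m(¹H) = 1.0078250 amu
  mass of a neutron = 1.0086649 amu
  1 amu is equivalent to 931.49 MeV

¹⁰₅B: Σm = 5(1.0078250) + 5(1.0086649) = 10.0824495 amu; Δm = 0.0695495 amu; E_B = 64.7847 MeV; E_B/A = 6.478 MeV
⁸⁴₃₆Kr: Σm = 36(1.0078250) + 48(1.0086649) = 84.6976152 amu; Δm = 0.7861152 amu; E_B = 732.26 MeV; E_B/A = 8.717 MeV
⁸⁴₃₆Kr has the higher binding energy per nucleon, so it is the more tightly bound nucleus.

⁸⁴₃₆Kr; 8.72 MeV/nucleon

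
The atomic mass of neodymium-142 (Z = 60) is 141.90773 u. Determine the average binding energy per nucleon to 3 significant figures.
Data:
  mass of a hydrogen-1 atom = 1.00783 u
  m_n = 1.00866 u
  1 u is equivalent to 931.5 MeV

Σm = 60·m(¹H) + 82·m_n = 60.46980 + 82.71012 = 143.17992 u
Mass defect Δm = 143.17992 − 141.90773 = 1.27219 u
E_B = 1.27219 × 931.5 = 1185.04 MeV
Dividing by A = 142 gives 8.345 MeV per nucleon.

8.35 MeV/nucleon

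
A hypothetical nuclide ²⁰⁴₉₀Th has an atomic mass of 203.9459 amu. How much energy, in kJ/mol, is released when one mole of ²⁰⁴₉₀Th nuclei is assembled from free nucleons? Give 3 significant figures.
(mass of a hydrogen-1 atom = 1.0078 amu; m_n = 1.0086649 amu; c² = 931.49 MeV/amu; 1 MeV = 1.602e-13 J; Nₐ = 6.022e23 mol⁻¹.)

Mass of separated nucleons = 90(1.0078) + 114(1.0086649) = 90.7020 + 114.9877986 = 205.6897986 amu
The mass defect is 205.6897986 − 203.9459 = 1.7438986 amu.
Binding energy = Δm·c² = 1.7438986 × 931.49 MeV/amu = 1624.42 MeV
Per nucleus in joules: 1624.42 MeV × 1.602e-13 J/MeV = 2.6023e-10 J
Per mole: 2.6023e-10 J × 6.022e23 mol⁻¹ = 1.5671e+14 J/mol

1.57e+11 kJ/mol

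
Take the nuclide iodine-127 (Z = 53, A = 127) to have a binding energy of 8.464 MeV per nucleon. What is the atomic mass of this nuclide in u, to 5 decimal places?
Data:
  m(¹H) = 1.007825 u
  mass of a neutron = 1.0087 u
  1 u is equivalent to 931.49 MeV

126.90454 u

Total binding energy = 127 × 8.464 = 1074.928 MeV
Mass defect = 1074.928 MeV / (931.49 MeV/u) = 1.1539877 u
Constituent mass = 53(1.007825) + 74(1.0087) = 128.058525 u
Atomic mass = 128.058525 − 1.1539877 = 126.9045373 u ≈ 126.90454 u (to 5 decimal places)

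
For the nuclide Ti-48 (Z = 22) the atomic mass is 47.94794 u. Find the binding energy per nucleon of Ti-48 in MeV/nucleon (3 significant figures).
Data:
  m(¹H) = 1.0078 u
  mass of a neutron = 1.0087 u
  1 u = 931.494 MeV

The nucleus contains 22 protons and 48 − 22 = 26 neutrons.
Total constituent mass: 22 × 1.0078 + 26 × 1.0087 = 48.3978 u
Mass defect Δm = 48.3978 − 47.94794 = 0.44986 u
Binding energy = Δm·c² = 0.44986 × 931.494 MeV/u = 419.042 MeV
Per nucleon: 419.042 / 48 = 8.730 MeV

8.73 MeV/nucleon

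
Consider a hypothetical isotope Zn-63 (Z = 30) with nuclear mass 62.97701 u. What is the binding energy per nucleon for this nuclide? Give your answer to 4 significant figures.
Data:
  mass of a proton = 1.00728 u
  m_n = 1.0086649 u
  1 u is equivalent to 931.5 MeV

With 30 protons and 33 neutrons (A = 63):
Mass of separated nucleons = 30(1.00728) + 33(1.0086649) = 30.21840 + 33.2859417 = 63.5043417 u
Mass defect Δm = 63.5043417 − 62.97701 = 0.5273317 u
Converting to energy: 0.5273317 u × 931.5 MeV/u = 491.209 MeV
Per nucleon: 491.209 / 63 = 7.797 MeV

7.797 MeV/nucleon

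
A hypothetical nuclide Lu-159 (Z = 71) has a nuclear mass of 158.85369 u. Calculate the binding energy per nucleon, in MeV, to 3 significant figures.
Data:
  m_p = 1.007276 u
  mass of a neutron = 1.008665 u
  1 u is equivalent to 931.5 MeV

Total constituent mass: 71 × 1.007276 + 88 × 1.008665 = 160.279116 u
Δm = 160.279116 − 158.85369 = 1.425426 u
E_B = 1.425426 × 931.5 = 1327.78 MeV
BE/A = 1327.78 MeV / 159 = 8.351 MeV/nucleon

8.35 MeV/nucleon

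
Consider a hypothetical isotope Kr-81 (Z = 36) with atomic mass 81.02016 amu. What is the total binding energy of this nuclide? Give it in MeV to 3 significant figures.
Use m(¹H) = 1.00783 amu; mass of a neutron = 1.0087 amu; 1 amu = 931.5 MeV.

608 MeV

The nucleus contains 36 protons and 81 − 36 = 45 neutrons.
Σm = 36·m(¹H) + 45·m_n = 36.28188 + 45.3915 = 81.67338 amu
Δm = 81.67338 − 81.02016 = 0.65322 amu
E_B = 0.65322 × 931.5 = 608.474 MeV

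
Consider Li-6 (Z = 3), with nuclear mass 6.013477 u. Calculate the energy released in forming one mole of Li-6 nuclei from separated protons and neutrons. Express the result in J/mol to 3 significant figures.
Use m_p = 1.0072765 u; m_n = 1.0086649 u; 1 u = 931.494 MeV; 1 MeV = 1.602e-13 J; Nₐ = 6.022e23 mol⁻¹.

The nucleus contains 3 protons and 6 − 3 = 3 neutrons.
Σm = 3·m_p + 3·m_n = 3.0218295 + 3.0259947 = 6.0478242 u
The mass defect is 6.0478242 − 6.013477 = 0.0343472 u.
Converting to energy: 0.0343472 u × 931.494 MeV/u = 31.9942 MeV
Per nucleus in joules: 31.9942 MeV × 1.602e-13 J/MeV = 5.1255e-12 J
Per mole: 5.1255e-12 J × 6.022e23 mol⁻¹ = 3.0866e+12 J/mol

3.09e+12 J/mol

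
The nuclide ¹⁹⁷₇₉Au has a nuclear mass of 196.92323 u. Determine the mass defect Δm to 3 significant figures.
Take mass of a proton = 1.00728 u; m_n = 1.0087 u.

1.68 u

With 79 protons and 118 neutrons (A = 197):
Mass of separated nucleons = 79(1.00728) + 118(1.0087) = 79.57512 + 119.0266 = 198.60172 u
The mass defect is 198.60172 − 196.92323 = 1.67849 u.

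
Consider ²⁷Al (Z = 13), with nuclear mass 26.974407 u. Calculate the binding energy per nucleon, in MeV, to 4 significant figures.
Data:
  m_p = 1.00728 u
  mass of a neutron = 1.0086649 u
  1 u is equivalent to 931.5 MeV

With 13 protons and 14 neutrons (A = 27):
Mass of separated nucleons = 13(1.00728) + 14(1.0086649) = 13.09464 + 14.1213086 = 27.2159486 u
Δm = 27.2159486 − 26.974407 = 0.2415416 u
Converting to energy: 0.2415416 u × 931.5 MeV/u = 224.996 MeV
BE/A = 224.996 MeV / 27 = 8.333 MeV/nucleon

8.333 MeV/nucleon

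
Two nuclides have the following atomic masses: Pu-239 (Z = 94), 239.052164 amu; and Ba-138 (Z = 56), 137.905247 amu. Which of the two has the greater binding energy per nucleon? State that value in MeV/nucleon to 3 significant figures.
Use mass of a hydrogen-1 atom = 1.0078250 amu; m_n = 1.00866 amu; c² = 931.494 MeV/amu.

Pu-239: Σm = 94(1.0078250) + 145(1.00866) = 240.9912500 amu; Δm = 1.9390860 amu; E_B = 1806.25 MeV; E_B/A = 7.558 MeV
Ba-138: Σm = 56(1.0078250) + 82(1.00866) = 139.1483200 amu; Δm = 1.2430730 amu; E_B = 1157.9 MeV; E_B/A = 8.391 MeV
Ba-138 has the higher binding energy per nucleon, so it is the more tightly bound nucleus.

Ba-138; 8.39 MeV/nucleon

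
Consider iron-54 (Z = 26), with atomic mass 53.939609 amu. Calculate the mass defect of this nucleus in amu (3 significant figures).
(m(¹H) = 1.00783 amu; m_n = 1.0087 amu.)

0.508 amu

Z = 26, so N = A − Z = 54 − 26 = 28.
Total constituent mass: 26 × 1.00783 + 28 × 1.0087 = 54.44718 amu
Mass defect Δm = 54.44718 − 53.939609 = 0.507571 amu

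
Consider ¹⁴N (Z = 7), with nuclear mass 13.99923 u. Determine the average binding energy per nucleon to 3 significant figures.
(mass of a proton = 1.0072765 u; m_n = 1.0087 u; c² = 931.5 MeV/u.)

7.49 MeV/nucleon

The nucleus contains 7 protons and 14 − 7 = 7 neutrons.
Σm = 7·m_p + 7·m_n = 7.0509355 + 7.0609 = 14.1118355 u
Δm = 14.1118355 − 13.99923 = 0.1126055 u
Converting to energy: 0.1126055 u × 931.5 MeV/u = 104.892 MeV
Per nucleon: 104.892 / 14 = 7.492 MeV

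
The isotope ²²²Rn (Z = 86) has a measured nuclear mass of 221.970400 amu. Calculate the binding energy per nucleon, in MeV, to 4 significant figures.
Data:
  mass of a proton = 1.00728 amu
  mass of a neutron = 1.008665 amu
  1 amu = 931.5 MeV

7.696 MeV/nucleon

Mass of separated nucleons = 86(1.00728) + 136(1.008665) = 86.62608 + 137.178440 = 223.804520 amu
The mass defect is 223.804520 − 221.970400 = 1.834120 amu.
Binding energy = Δm·c² = 1.834120 × 931.5 MeV/amu = 1708.48 MeV
BE/A = 1708.48 MeV / 222 = 7.696 MeV/nucleon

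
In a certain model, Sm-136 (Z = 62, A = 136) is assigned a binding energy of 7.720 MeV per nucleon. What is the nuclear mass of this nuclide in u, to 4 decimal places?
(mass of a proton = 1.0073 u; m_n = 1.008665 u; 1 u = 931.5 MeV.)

135.9667 u

Total binding energy = 136 × 7.720 = 1049.920 MeV
Mass defect = 1049.920 MeV / (931.5 MeV/u) = 1.127128 u
Constituent mass = 62(1.0073) + 74(1.008665) = 137.093810 u
Nuclear mass = 137.093810 − 1.127128 = 135.966682 u ≈ 135.9667 u (to 4 decimal places)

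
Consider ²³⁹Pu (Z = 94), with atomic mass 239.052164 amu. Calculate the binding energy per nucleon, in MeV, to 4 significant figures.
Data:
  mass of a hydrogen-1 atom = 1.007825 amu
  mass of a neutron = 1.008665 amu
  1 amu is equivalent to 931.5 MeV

7.560 MeV/nucleon

Z = 94, so N = A − Z = 239 − 94 = 145.
Σm = 94·m(¹H) + 145·m_n = 94.735550 + 146.256425 = 240.991975 amu
Mass defect Δm = 240.991975 − 239.052164 = 1.939811 amu
Binding energy = Δm·c² = 1.939811 × 931.5 MeV/amu = 1806.93 MeV
Per nucleon: 1806.93 / 239 = 7.560 MeV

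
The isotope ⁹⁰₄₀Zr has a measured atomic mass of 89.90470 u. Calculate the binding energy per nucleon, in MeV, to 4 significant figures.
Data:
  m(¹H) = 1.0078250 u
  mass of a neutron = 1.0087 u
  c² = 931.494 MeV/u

8.728 MeV/nucleon

The nucleus contains 40 protons and 90 − 40 = 50 neutrons.
Σm = 40·m(¹H) + 50·m_n = 40.3130000 + 50.4350 = 90.7480000 u
Mass defect Δm = 90.7480000 − 89.90470 = 0.8433000 u
Binding energy = Δm·c² = 0.8433000 × 931.494 MeV/u = 785.529 MeV
BE/A = 785.529 MeV / 90 = 8.728 MeV/nucleon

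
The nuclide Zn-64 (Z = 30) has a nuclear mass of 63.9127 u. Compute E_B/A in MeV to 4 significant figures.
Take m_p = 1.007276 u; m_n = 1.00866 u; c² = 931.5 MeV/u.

8.733 MeV/nucleon

Σm = 30·m_p + 34·m_n = 30.218280 + 34.29444 = 64.512720 u
The mass defect is 64.512720 − 63.9127 = 0.600020 u.
Binding energy = Δm·c² = 0.600020 × 931.5 MeV/u = 558.919 MeV
BE/A = 558.919 MeV / 64 = 8.733 MeV/nucleon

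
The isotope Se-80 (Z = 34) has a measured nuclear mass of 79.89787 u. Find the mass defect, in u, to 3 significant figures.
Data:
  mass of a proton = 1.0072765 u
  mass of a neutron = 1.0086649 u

0.748 u

Σm = 34·m_p + 46·m_n = 34.2474010 + 46.3985854 = 80.6459864 u
Δm = 80.6459864 − 79.89787 = 0.7481164 u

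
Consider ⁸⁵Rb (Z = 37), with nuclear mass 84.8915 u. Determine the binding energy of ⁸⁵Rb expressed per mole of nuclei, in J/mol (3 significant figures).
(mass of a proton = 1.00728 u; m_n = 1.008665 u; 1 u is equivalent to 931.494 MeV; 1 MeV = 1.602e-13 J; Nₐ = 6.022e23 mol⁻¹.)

7.13e+13 J/mol

The nucleus contains 37 protons and 85 − 37 = 48 neutrons.
Total constituent mass: 37 × 1.00728 + 48 × 1.008665 = 85.685280 u
The mass defect is 85.685280 − 84.8915 = 0.793780 u.
E_B = 0.793780 × 931.494 = 739.401 MeV
Per nucleus in joules: 739.401 MeV × 1.602e-13 J/MeV = 1.1845e-10 J
Per mole: 1.1845e-10 J × 6.022e23 mol⁻¹ = 7.1331e+13 J/mol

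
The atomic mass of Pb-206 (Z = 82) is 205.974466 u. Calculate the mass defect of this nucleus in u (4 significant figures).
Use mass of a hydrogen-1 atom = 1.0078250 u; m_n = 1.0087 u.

1.746 u

Mass of separated nucleons = 82(1.0078250) + 124(1.0087) = 82.6416500 + 125.0788 = 207.7204500 u
The mass defect is 207.7204500 − 205.974466 = 1.7459840 u.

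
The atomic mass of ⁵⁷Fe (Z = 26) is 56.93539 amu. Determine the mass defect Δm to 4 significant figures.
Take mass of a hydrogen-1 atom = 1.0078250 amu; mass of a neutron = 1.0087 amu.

With 26 protons and 31 neutrons (A = 57):
Σm = 26·m(¹H) + 31·m_n = 26.2034500 + 31.2697 = 57.4731500 amu
The mass defect is 57.4731500 − 56.93539 = 0.5377600 amu.

0.5378 amu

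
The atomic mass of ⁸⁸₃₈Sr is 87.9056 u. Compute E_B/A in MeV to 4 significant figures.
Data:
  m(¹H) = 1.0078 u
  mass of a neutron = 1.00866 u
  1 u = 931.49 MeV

8.720 MeV/nucleon

With 38 protons and 50 neutrons (A = 88):
Mass of separated nucleons = 38(1.0078) + 50(1.00866) = 38.2964 + 50.43300 = 88.72940 u
Δm = 88.72940 − 87.9056 = 0.82380 u
Converting to energy: 0.82380 u × 931.49 MeV/u = 767.361 MeV
BE/A = 767.361 MeV / 88 = 8.720 MeV/nucleon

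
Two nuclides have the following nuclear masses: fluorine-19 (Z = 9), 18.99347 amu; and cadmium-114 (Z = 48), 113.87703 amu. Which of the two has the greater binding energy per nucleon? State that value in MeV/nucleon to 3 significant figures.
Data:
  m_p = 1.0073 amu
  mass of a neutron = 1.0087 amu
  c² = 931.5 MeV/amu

cadmium-114; 8.56 MeV/nucleon

fluorine-19: Σm = 9(1.0073) + 10(1.0087) = 19.1527 amu; Δm = 0.15923 amu; E_B = 148.32 MeV; E_B/A = 7.806 MeV
cadmium-114: Σm = 48(1.0073) + 66(1.0087) = 114.9246 amu; Δm = 1.04757 amu; E_B = 975.81 MeV; E_B/A = 8.560 MeV
cadmium-114 has the higher binding energy per nucleon, so it is the more tightly bound nucleus.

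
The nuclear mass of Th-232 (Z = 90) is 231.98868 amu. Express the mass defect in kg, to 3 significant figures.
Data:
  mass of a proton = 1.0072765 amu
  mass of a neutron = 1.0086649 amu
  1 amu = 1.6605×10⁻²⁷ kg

3.15e-27 kg

Σm = 90·m_p + 142·m_n = 90.6548850 + 143.2304158 = 233.8853008 amu
Mass defect Δm = 233.8853008 − 231.98868 = 1.8966208 amu
In SI units: 1.8966208 amu × 1.6605×10⁻²⁷ kg/amu = 3.1493e-27 kg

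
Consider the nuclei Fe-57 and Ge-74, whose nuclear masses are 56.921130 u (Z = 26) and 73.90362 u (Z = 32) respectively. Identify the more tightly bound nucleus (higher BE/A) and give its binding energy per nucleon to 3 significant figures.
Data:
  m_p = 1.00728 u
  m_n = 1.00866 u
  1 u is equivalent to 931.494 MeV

Fe-57: Σm = 26(1.00728) + 31(1.00866) = 57.45774 u; Δm = 0.536610 u; E_B = 499.85 MeV; E_B/A = 8.769 MeV
Ge-74: Σm = 32(1.00728) + 42(1.00866) = 74.59668 u; Δm = 0.69306 u; E_B = 645.58 MeV; E_B/A = 8.724 MeV
Fe-57 has the higher binding energy per nucleon, so it is the more tightly bound nucleus.

Fe-57; 8.77 MeV/nucleon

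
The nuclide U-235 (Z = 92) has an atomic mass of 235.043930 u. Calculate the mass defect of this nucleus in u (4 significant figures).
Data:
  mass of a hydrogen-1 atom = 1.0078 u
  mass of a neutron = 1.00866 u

Total constituent mass: 92 × 1.0078 + 143 × 1.00866 = 236.95598 u
Δm = 236.95598 − 235.043930 = 1.912050 u

1.912 u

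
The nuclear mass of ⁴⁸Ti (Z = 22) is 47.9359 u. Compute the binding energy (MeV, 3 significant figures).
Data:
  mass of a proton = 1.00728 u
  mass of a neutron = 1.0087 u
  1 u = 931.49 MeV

420 MeV

With 22 protons and 26 neutrons (A = 48):
Mass of separated nucleons = 22(1.00728) + 26(1.0087) = 22.16016 + 26.2262 = 48.38636 u
Mass defect Δm = 48.38636 − 47.9359 = 0.45046 u
E_B = 0.45046 × 931.49 = 419.599 MeV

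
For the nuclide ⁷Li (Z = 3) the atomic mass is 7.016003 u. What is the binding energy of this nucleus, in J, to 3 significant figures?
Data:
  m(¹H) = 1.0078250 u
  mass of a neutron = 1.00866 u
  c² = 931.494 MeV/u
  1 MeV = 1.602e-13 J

6.28e-12 J

Z = 3, so N = A − Z = 7 − 3 = 4.
Total constituent mass: 3 × 1.0078250 + 4 × 1.00866 = 7.0581150 u
The mass defect is 7.0581150 − 7.016003 = 0.0421120 u.
Converting to energy: 0.0421120 u × 931.494 MeV/u = 39.2271 MeV
In joules: 39.2271 MeV × 1.602e-13 J/MeV = 6.2842e-12 J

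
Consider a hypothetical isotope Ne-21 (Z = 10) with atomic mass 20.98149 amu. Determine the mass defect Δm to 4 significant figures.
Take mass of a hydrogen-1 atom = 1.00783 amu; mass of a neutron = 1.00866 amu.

0.1921 amu

Z = 10, so N = A − Z = 21 − 10 = 11.
Σm = 10·m(¹H) + 11·m_n = 10.07830 + 11.09526 = 21.17356 amu
Δm = 21.17356 − 20.98149 = 0.19207 amu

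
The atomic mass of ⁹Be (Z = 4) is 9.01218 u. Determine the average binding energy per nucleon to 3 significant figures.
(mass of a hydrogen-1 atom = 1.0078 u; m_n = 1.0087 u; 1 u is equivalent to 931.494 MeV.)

6.47 MeV/nucleon

Σm = 4·m(¹H) + 5·m_n = 4.0312 + 5.0435 = 9.0747 u
Δm = 9.0747 − 9.01218 = 0.06252 u
E_B = 0.06252 × 931.494 = 58.2370 MeV
Per nucleon: 58.2370 / 9 = 6.471 MeV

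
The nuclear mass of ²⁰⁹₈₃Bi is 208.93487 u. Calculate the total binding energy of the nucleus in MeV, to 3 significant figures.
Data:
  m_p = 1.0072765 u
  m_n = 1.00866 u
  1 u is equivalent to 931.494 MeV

Total constituent mass: 83 × 1.0072765 + 126 × 1.00866 = 210.6951095 u
Mass defect Δm = 210.6951095 − 208.93487 = 1.7602395 u
Binding energy = Δm·c² = 1.7602395 × 931.494 MeV/u = 1639.65 MeV

1640 MeV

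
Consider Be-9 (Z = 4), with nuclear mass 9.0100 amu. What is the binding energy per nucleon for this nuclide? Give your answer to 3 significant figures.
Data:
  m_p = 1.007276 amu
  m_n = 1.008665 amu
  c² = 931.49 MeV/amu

The nucleus contains 4 protons and 9 − 4 = 5 neutrons.
Total constituent mass: 4 × 1.007276 + 5 × 1.008665 = 9.072429 amu
Mass defect Δm = 9.072429 − 9.0100 = 0.062429 amu
E_B = 0.062429 × 931.49 = 58.1520 MeV
Per nucleon: 58.1520 / 9 = 6.461 MeV

6.46 MeV/nucleon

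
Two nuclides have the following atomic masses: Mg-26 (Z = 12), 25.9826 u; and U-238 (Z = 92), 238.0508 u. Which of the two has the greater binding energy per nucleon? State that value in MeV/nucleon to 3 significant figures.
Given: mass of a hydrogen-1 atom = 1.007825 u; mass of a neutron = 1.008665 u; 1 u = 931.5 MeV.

Mg-26; 8.33 MeV/nucleon

Mg-26: Σm = 12(1.007825) + 14(1.008665) = 26.215210 u; Δm = 0.232610 u; E_B = 216.68 MeV; E_B/A = 8.334 MeV
U-238: Σm = 92(1.007825) + 146(1.008665) = 239.984990 u; Δm = 1.934190 u; E_B = 1801.7 MeV; E_B/A = 7.570 MeV
Mg-26 has the higher binding energy per nucleon, so it is the more tightly bound nucleus.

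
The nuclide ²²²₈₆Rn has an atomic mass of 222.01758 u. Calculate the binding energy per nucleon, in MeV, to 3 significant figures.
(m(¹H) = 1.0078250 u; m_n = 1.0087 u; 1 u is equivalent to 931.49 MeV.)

The nucleus contains 86 protons and 222 − 86 = 136 neutrons.
Σm = 86·m(¹H) + 136·m_n = 86.6729500 + 137.1832 = 223.8561500 u
Δm = 223.8561500 − 222.01758 = 1.8385700 u
Converting to energy: 1.8385700 u × 931.49 MeV/u = 1712.61 MeV
Dividing by A = 222 gives 7.714 MeV per nucleon.

7.71 MeV/nucleon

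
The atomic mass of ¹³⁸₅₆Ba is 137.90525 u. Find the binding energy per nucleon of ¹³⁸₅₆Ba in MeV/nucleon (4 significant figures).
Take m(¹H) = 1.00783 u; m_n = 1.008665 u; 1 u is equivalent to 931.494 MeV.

With 56 protons and 82 neutrons (A = 138):
Σm = 56·m(¹H) + 82·m_n = 56.43848 + 82.710530 = 139.149010 u
Mass defect Δm = 139.149010 − 137.90525 = 1.243760 u
Converting to energy: 1.243760 u × 931.494 MeV/u = 1158.55 MeV
BE/A = 1158.55 MeV / 138 = 8.395 MeV/nucleon

8.395 MeV/nucleon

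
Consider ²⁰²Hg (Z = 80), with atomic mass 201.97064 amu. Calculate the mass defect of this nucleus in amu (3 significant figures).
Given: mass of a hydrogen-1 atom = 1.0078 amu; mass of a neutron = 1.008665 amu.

The nucleus contains 80 protons and 202 − 80 = 122 neutrons.
Total constituent mass: 80 × 1.0078 + 122 × 1.008665 = 203.681130 amu
Mass defect Δm = 203.681130 − 201.97064 = 1.710490 amu

1.71 amu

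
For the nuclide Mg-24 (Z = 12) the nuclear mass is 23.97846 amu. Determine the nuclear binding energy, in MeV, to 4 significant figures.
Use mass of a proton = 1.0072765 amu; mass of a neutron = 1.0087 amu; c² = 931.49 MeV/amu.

198.6 MeV

Total constituent mass: 12 × 1.0072765 + 12 × 1.0087 = 24.1917180 amu
Mass defect Δm = 24.1917180 − 23.97846 = 0.2132580 amu
Binding energy = Δm·c² = 0.2132580 × 931.49 MeV/amu = 198.648 MeV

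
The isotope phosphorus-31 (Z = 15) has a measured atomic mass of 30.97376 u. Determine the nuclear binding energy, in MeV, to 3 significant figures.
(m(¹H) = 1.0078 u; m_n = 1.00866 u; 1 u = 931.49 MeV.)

262 MeV

Z = 15, so N = A − Z = 31 − 15 = 16.
Total constituent mass: 15 × 1.0078 + 16 × 1.00866 = 31.25556 u
The mass defect is 31.25556 − 30.97376 = 0.28180 u.
Binding energy = Δm·c² = 0.28180 × 931.49 MeV/u = 262.494 MeV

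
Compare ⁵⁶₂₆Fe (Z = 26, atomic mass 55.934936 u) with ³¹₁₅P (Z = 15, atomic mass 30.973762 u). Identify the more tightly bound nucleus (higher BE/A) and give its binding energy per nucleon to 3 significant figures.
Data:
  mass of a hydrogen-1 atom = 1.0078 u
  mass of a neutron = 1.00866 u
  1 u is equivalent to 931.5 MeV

⁵⁶₂₆Fe: Σm = 26(1.0078) + 30(1.00866) = 56.46260 u; Δm = 0.527664 u; E_B = 491.52 MeV; E_B/A = 8.777 MeV
³¹₁₅P: Σm = 15(1.0078) + 16(1.00866) = 31.25556 u; Δm = 0.281798 u; E_B = 262.495 MeV; E_B/A = 8.468 MeV
⁵⁶₂₆Fe has the higher binding energy per nucleon, so it is the more tightly bound nucleus.

⁵⁶₂₆Fe; 8.78 MeV/nucleon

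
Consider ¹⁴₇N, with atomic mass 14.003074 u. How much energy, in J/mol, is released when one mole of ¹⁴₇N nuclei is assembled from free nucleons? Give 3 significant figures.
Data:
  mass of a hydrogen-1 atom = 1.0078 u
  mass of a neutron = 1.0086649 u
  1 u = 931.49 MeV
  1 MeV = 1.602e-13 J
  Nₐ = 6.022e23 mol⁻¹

1.01e+13 J/mol

Σm = 7·m(¹H) + 7·m_n = 7.0546 + 7.0606543 = 14.1152543 u
Mass defect Δm = 14.1152543 − 14.003074 = 0.1121803 u
Converting to energy: 0.1121803 u × 931.49 MeV/u = 104.495 MeV
Per nucleus in joules: 104.495 MeV × 1.602e-13 J/MeV = 1.6740e-11 J
Per mole: 1.6740e-11 J × 6.022e23 mol⁻¹ = 1.0081e+13 J/mol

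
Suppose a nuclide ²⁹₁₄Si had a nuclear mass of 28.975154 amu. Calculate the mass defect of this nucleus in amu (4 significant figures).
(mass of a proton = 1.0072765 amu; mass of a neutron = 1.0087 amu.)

Z = 14, so N = A − Z = 29 − 14 = 15.
Total constituent mass: 14 × 1.0072765 + 15 × 1.0087 = 29.2323710 amu
Δm = 29.2323710 − 28.975154 = 0.2572170 amu

0.2572 amu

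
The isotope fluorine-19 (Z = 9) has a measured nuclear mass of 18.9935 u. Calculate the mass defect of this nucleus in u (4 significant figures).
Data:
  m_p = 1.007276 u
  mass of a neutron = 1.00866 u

0.1586 u

Mass of separated nucleons = 9(1.007276) + 10(1.00866) = 9.065484 + 10.08660 = 19.152084 u
Mass defect Δm = 19.152084 − 18.9935 = 0.158584 u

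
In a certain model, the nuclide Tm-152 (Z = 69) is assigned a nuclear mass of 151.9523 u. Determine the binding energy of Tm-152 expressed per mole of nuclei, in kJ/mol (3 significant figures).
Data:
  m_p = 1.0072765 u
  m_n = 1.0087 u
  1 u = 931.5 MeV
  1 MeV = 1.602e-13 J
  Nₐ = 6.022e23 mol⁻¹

Σm = 69·m_p + 83·m_n = 69.5020785 + 83.7221 = 153.2241785 u
Mass defect Δm = 153.2241785 − 151.9523 = 1.2718785 u
Converting to energy: 1.2718785 u × 931.5 MeV/u = 1184.75 MeV
Per nucleus in joules: 1184.75 MeV × 1.602e-13 J/MeV = 1.8980e-10 J
Per mole: 1.8980e-10 J × 6.022e23 mol⁻¹ = 1.1430e+14 J/mol

1.14e+11 kJ/mol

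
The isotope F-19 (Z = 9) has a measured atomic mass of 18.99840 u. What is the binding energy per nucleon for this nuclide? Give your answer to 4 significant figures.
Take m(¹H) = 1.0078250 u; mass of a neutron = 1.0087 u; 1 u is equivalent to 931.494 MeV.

7.796 MeV/nucleon

Σm = 9·m(¹H) + 10·m_n = 9.0704250 + 10.0870 = 19.1574250 u
The mass defect is 19.1574250 − 18.99840 = 0.1590250 u.
E_B = 0.1590250 × 931.494 = 148.131 MeV
BE/A = 148.131 MeV / 19 = 7.796 MeV/nucleon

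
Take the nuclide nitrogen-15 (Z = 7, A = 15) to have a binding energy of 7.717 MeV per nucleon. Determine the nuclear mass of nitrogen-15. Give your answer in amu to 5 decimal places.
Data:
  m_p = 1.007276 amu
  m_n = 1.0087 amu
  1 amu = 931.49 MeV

14.99626 amu

Total binding energy = 15 × 7.717 = 115.755 MeV
Mass defect = 115.755 MeV / (931.49 MeV/amu) = 0.1242686 amu
Constituent mass = 7(1.007276) + 8(1.0087) = 15.120532 amu
Nuclear mass = 15.120532 − 0.1242686 = 14.9962634 amu ≈ 14.99626 amu (to 5 decimal places)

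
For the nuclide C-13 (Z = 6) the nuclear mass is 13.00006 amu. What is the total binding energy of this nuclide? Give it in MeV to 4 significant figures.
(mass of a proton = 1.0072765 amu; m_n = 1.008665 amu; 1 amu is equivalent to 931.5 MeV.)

Mass of separated nucleons = 6(1.0072765) + 7(1.008665) = 6.0436590 + 7.060655 = 13.1043140 amu
Mass defect Δm = 13.1043140 − 13.00006 = 0.1042540 amu
E_B = 0.1042540 × 931.5 = 97.1126 MeV

97.11 MeV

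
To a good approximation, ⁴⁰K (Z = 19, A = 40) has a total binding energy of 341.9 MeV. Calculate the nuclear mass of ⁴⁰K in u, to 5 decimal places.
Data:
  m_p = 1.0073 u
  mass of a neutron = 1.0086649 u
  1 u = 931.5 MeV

Mass defect = 341.9 MeV / (931.5 MeV/u) = 0.3670424 u
Constituent mass = 19(1.0073) + 21(1.0086649) = 40.3206629 u
Nuclear mass = 40.3206629 − 0.3670424 = 39.9536205 u ≈ 39.95362 u (to 5 decimal places)

39.95362 u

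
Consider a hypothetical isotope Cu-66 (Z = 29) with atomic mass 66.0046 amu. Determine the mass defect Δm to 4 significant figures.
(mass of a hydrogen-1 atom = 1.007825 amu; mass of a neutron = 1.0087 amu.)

Z = 29, so N = A − Z = 66 − 29 = 37.
Total constituent mass: 29 × 1.007825 + 37 × 1.0087 = 66.548825 amu
Δm = 66.548825 − 66.0046 = 0.544225 amu

0.5442 amu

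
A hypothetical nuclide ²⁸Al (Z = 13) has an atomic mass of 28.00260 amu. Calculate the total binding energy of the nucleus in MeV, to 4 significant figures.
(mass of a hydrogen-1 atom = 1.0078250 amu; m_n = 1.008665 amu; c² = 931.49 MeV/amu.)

Mass of separated nucleons = 13(1.0078250) + 15(1.008665) = 13.1017250 + 15.129975 = 28.2317000 amu
Δm = 28.2317000 − 28.00260 = 0.2291000 amu
Converting to energy: 0.2291000 amu × 931.49 MeV/amu = 213.404 MeV

213.4 MeV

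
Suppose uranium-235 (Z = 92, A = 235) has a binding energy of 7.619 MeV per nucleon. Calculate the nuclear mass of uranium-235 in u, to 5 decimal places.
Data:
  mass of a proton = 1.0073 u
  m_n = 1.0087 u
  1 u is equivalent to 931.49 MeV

Total binding energy = 235 × 7.619 = 1790.465 MeV
Mass defect = 1790.465 MeV / (931.49 MeV/u) = 1.9221516 u
Constituent mass = 92(1.0073) + 143(1.0087) = 236.9157 u
Nuclear mass = 236.9157 − 1.9221516 = 234.9935484 u ≈ 234.99355 u (to 5 decimal places)

234.99355 u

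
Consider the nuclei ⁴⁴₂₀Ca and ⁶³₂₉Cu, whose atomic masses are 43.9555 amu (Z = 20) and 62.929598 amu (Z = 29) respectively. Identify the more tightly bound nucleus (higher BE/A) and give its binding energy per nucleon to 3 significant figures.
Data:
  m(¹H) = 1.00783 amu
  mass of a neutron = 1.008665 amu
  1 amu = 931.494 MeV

⁶³₂₉Cu; 8.75 MeV/nucleon

⁴⁴₂₀Ca: Σm = 20(1.00783) + 24(1.008665) = 44.364560 amu; Δm = 0.409060 amu; E_B = 381.04 MeV; E_B/A = 8.660 MeV
⁶³₂₉Cu: Σm = 29(1.00783) + 34(1.008665) = 63.521680 amu; Δm = 0.592082 amu; E_B = 551.52 MeV; E_B/A = 8.754 MeV
⁶³₂₉Cu has the higher binding energy per nucleon, so it is the more tightly bound nucleus.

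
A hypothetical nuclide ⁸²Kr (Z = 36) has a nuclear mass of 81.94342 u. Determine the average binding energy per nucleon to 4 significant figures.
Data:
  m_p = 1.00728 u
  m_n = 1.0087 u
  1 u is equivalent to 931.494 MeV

The nucleus contains 36 protons and 82 − 36 = 46 neutrons.
Σm = 36·m_p + 46·m_n = 36.26208 + 46.4002 = 82.66228 u
The mass defect is 82.66228 − 81.94342 = 0.71886 u.
Converting to energy: 0.71886 u × 931.494 MeV/u = 669.614 MeV
Dividing by A = 82 gives 8.166 MeV per nucleon.

8.166 MeV/nucleon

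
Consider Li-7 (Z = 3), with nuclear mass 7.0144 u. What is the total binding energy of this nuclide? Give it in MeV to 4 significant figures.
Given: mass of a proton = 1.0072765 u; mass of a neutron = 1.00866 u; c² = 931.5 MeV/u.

The nucleus contains 3 protons and 7 − 3 = 4 neutrons.
Σm = 3·m_p + 4·m_n = 3.0218295 + 4.03464 = 7.0564695 u
Δm = 7.0564695 − 7.0144 = 0.0420695 u
Binding energy = Δm·c² = 0.0420695 × 931.5 MeV/u = 39.1877 MeV

39.19 MeV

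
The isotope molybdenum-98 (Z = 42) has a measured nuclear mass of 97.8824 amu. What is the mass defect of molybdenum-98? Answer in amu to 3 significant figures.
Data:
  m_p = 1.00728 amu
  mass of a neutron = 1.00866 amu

0.908 amu

Z = 42, so N = A − Z = 98 − 42 = 56.
Mass of separated nucleons = 42(1.00728) + 56(1.00866) = 42.30576 + 56.48496 = 98.79072 amu
Δm = 98.79072 − 97.8824 = 0.90832 amu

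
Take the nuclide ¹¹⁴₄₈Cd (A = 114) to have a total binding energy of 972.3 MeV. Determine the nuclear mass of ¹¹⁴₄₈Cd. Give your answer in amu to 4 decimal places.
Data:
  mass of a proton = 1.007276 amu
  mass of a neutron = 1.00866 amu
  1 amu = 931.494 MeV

113.8770 amu

Mass defect = 972.3 MeV / (931.494 MeV/amu) = 1.043807 amu
Constituent mass = 48(1.007276) + 66(1.00866) = 114.920808 amu
Nuclear mass = 114.920808 − 1.043807 = 113.877001 amu ≈ 113.8770 amu (to 4 decimal places)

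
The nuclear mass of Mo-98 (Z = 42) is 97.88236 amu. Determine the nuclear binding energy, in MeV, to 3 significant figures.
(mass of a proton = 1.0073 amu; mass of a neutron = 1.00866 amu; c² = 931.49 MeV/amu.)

Σm = 42·m_p + 56·m_n = 42.3066 + 56.48496 = 98.79156 amu
The mass defect is 98.79156 − 97.88236 = 0.90920 amu.
E_B = 0.90920 × 931.49 = 846.911 MeV

847 MeV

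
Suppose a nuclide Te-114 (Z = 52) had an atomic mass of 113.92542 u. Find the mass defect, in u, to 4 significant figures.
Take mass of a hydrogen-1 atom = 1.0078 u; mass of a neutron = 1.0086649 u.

The nucleus contains 52 protons and 114 − 52 = 62 neutrons.
Mass of separated nucleons = 52(1.0078) + 62(1.0086649) = 52.4056 + 62.5372238 = 114.9428238 u
Δm = 114.9428238 − 113.92542 = 1.0174038 u

1.017 u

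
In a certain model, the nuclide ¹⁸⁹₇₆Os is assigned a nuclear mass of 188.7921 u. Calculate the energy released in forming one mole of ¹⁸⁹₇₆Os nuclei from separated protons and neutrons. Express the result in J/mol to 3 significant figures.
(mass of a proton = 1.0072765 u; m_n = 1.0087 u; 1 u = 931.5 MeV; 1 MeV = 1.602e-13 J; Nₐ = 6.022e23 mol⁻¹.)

Total constituent mass: 76 × 1.0072765 + 113 × 1.0087 = 190.5361140 u
The mass defect is 190.5361140 − 188.7921 = 1.7440140 u.
Converting to energy: 1.7440140 u × 931.5 MeV/u = 1624.55 MeV
Per nucleus in joules: 1624.55 MeV × 1.602e-13 J/MeV = 2.6025e-10 J
Per mole: 2.6025e-10 J × 6.022e23 mol⁻¹ = 1.5672e+14 J/mol

1.57e+14 J/mol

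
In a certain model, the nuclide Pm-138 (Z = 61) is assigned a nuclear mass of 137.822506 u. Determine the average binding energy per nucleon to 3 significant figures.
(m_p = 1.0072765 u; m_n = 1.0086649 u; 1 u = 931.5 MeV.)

Z = 61, so N = A − Z = 138 − 61 = 77.
Total constituent mass: 61 × 1.0072765 + 77 × 1.0086649 = 139.1110638 u
The mass defect is 139.1110638 − 137.822506 = 1.2885578 u.
E_B = 1.2885578 × 931.5 = 1200.29 MeV
BE/A = 1200.29 MeV / 138 = 8.698 MeV/nucleon

8.70 MeV/nucleon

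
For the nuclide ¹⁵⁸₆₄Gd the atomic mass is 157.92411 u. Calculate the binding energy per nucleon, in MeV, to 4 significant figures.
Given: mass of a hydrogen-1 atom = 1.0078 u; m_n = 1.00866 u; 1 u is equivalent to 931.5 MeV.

The nucleus contains 64 protons and 158 − 64 = 94 neutrons.
Mass of separated nucleons = 64(1.0078) + 94(1.00866) = 64.4992 + 94.81404 = 159.31324 u
The mass defect is 159.31324 − 157.92411 = 1.38913 u.
Converting to energy: 1.38913 u × 931.5 MeV/u = 1293.97 MeV
BE/A = 1293.97 MeV / 158 = 8.190 MeV/nucleon

8.190 MeV/nucleon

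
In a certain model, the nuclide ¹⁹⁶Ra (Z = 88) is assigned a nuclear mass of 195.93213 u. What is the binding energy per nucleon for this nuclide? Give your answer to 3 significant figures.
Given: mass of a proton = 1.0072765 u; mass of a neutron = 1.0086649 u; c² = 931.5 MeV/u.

7.81 MeV/nucleon

Z = 88, so N = A − Z = 196 − 88 = 108.
Σm = 88·m_p + 108·m_n = 88.6403320 + 108.9358092 = 197.5761412 u
The mass defect is 197.5761412 − 195.93213 = 1.6440112 u.
Binding energy = Δm·c² = 1.6440112 × 931.5 MeV/u = 1531.40 MeV
Dividing by A = 196 gives 7.813 MeV per nucleon.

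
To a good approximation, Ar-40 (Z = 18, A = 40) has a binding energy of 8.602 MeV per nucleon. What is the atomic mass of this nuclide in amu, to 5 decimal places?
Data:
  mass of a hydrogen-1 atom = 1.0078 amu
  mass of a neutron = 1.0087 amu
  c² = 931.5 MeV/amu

Total binding energy = 40 × 8.602 = 344.080 MeV
Mass defect = 344.080 MeV / (931.5 MeV/amu) = 0.3693827 amu
Constituent mass = 18(1.0078) + 22(1.0087) = 40.3318 amu
Atomic mass = 40.3318 − 0.3693827 = 39.9624173 amu ≈ 39.96242 amu (to 5 decimal places)

39.96242 amu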